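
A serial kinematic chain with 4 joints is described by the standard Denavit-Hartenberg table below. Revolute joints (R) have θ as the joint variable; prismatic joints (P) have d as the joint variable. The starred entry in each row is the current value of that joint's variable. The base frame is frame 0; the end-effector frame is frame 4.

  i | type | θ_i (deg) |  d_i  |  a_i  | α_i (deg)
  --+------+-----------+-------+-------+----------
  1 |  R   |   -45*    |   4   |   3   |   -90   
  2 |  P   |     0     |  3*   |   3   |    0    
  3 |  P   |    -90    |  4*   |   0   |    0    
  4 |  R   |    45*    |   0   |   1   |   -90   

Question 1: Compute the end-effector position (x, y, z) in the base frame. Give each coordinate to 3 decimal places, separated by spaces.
after link 1: o_1 = (2.1213, -2.1213, 4.0000)
after link 2: o_2 = (6.3640, -2.1213, 4.0000)
after link 3: o_3 = (9.1924, 0.7071, 4.0000)
after link 4: o_4 = (9.6924, 0.2071, 4.7071)

9.692 0.207 4.707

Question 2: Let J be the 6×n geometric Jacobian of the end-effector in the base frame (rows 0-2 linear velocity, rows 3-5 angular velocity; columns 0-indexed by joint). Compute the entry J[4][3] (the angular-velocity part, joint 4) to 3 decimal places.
axis z_3 = (0.7071,0.7071,0.0000); lever o_n−o_3 = (0.5000,-0.5000,0.7071)
cross product → J_v[:, 3] = (0.5000,-0.5000,-0.7071)
J_ω[:, 3] = z_3
entry J[4][3] = 0.7071

0.707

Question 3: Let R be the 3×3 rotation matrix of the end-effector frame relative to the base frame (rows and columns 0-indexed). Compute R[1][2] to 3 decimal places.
End-effector z-axis (col 2 of R) = (0.5000,-0.5000,-0.7071)
R[1][2] = -0.5000

-0.500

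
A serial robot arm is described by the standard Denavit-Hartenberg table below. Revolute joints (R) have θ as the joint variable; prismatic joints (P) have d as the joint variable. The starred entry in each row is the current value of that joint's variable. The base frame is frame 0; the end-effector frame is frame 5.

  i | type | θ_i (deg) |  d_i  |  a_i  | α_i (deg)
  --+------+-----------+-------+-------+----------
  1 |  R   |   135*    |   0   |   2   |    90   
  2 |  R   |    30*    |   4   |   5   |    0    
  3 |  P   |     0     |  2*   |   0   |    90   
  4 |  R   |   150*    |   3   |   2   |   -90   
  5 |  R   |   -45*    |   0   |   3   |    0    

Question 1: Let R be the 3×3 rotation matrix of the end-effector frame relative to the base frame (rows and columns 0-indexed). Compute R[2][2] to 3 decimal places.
End-effector z-axis (col 2 of R) = (-0.3062,-0.9186,-0.2500)
R[2][2] = -0.2500

-0.250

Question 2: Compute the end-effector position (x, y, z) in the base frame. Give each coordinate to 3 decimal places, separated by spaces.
after link 1: o_1 = (-1.4142, 1.4142, 0.0000)
after link 2: o_2 = (-1.6476, 7.3045, 2.5000)
after link 3: o_3 = (-0.2334, 8.7187, 2.5000)
after link 4: o_4 = (0.4737, 9.4258, -0.9641)
after link 5: o_5 = (1.5987, 9.8008, -3.7198)

1.599 9.801 -3.720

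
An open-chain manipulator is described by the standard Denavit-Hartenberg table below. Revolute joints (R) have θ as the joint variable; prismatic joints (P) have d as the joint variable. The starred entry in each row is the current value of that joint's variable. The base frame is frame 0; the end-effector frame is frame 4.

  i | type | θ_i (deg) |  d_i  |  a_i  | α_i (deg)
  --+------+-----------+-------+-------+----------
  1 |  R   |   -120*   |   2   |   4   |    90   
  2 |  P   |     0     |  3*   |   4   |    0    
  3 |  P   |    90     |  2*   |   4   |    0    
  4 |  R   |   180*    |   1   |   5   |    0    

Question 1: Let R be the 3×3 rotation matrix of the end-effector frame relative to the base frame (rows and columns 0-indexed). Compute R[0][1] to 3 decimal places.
End-effector y-axis (col 1 of R) = (-0.5000,-0.8660,-0.0000)
R[0][1] = -0.5000

-0.500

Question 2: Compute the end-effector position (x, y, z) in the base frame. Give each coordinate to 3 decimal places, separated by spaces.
after link 1: o_1 = (-2.0000, -3.4641, 2.0000)
after link 2: o_2 = (-6.5981, -5.4282, 2.0000)
after link 3: o_3 = (-8.3301, -4.4282, 6.0000)
after link 4: o_4 = (-9.1962, -3.9282, 1.0000)

-9.196 -3.928 1.000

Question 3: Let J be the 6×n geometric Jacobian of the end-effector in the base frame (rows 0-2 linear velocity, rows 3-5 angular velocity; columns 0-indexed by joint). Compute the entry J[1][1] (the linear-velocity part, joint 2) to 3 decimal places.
0.500

prismatic axis z_1 = (-0.8660,0.5000,0.0000)
J_v[:, 1] = z_1; J_ω[:, 1] = (0,0,0)
entry J[1][1] = 0.5000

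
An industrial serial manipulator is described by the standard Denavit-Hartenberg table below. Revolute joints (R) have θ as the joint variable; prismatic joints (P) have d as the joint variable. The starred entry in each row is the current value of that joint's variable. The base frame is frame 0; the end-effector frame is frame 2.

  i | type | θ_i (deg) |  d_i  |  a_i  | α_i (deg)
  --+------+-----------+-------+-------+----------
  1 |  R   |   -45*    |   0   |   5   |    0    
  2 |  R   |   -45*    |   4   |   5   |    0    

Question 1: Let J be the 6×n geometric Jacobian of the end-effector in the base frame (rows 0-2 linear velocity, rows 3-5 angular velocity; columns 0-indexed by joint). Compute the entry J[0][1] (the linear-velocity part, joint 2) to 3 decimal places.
axis z_1 = (0.0000,0.0000,1.0000); lever o_n−o_1 = (0.0000,-5.0000,4.0000)
cross product → J_v[:, 1] = (5.0000,0.0000,-0.0000)
J_ω[:, 1] = z_1
entry J[0][1] = 5.0000

5.000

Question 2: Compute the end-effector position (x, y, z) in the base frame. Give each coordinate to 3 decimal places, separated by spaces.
3.536 -8.536 4.000

after link 1: o_1 = (3.5355, -3.5355, 0.0000)
after link 2: o_2 = (3.5355, -8.5355, 4.0000)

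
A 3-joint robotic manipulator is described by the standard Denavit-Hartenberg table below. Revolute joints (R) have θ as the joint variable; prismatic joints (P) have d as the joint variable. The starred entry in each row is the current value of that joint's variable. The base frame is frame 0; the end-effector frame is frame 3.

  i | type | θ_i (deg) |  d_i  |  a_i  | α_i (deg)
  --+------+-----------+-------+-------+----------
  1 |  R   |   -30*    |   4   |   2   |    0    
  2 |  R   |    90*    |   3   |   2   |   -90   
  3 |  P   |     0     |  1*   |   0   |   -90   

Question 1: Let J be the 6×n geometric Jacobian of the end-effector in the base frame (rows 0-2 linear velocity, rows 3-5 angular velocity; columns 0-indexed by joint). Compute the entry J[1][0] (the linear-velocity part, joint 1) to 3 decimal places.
1.866

axis z_0 = ẑ; lever o_n−o_0 = (1.8660,1.2321,7.0000)
cross product → J_v[:, 0] = (-1.2321,1.8660,0.0000)
J_ω[:, 0] = z_0
entry J[1][0] = 1.8660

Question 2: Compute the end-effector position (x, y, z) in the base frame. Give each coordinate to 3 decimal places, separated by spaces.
1.866 1.232 7.000

after link 1: o_1 = (1.7321, -1.0000, 4.0000)
after link 2: o_2 = (2.7321, 0.7321, 7.0000)
after link 3: o_3 = (1.8660, 1.2321, 7.0000)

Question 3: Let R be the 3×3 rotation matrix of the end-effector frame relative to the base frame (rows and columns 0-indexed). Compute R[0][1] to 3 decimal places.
End-effector y-axis (col 1 of R) = (0.8660,-0.5000,-0.0000)
R[0][1] = 0.8660

0.866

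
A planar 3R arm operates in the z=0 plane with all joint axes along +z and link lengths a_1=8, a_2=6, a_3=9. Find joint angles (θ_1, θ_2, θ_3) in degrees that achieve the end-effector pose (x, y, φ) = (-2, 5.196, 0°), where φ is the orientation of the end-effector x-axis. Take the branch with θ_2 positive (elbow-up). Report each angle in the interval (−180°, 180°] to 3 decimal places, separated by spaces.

wrist centre = target − a_3·(cos φ, sin φ) = (-11.0000, 5.1960)
cos θ_2 = (147.9984−8²−6²)/(2·8·6) = 0.5000; θ_2 = 60.0011° (elbow-up)
β = atan2(5.1960,-11.0000) = 154.7157°; ψ = atan2(5.1962,10.9999) = 25.2854°
θ_1 = β − ψ = 129.4302°
θ_3 = φ − θ_1 − θ_2 = 170.5687° (wrapped to (-180°,180°])

129.430 60.001 170.569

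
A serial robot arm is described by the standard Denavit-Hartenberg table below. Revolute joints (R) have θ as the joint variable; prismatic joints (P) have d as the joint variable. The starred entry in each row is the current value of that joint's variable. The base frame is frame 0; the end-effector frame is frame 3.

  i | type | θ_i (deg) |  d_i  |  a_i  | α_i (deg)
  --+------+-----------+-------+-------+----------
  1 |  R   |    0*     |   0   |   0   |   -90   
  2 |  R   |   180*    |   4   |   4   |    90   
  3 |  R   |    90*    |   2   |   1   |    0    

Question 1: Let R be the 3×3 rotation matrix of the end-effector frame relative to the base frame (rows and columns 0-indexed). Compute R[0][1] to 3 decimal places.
End-effector y-axis (col 1 of R) = (1.0000,0.0000,0.0000)
R[0][1] = 1.0000

1.000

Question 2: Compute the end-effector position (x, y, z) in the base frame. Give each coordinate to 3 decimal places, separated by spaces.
-4.000 5.000 -2.000

after link 1: o_1 = (0.0000, 0.0000, 0.0000)
after link 2: o_2 = (-4.0000, 4.0000, -0.0000)
after link 3: o_3 = (-4.0000, 5.0000, -2.0000)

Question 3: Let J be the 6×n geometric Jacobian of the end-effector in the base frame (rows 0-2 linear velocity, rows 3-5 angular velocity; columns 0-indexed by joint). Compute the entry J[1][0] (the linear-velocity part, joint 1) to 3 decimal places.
axis z_0 = ẑ; lever o_n−o_0 = (-4.0000,5.0000,-2.0000)
cross product → J_v[:, 0] = (-5.0000,-4.0000,0.0000)
J_ω[:, 0] = z_0
entry J[1][0] = -4.0000

-4.000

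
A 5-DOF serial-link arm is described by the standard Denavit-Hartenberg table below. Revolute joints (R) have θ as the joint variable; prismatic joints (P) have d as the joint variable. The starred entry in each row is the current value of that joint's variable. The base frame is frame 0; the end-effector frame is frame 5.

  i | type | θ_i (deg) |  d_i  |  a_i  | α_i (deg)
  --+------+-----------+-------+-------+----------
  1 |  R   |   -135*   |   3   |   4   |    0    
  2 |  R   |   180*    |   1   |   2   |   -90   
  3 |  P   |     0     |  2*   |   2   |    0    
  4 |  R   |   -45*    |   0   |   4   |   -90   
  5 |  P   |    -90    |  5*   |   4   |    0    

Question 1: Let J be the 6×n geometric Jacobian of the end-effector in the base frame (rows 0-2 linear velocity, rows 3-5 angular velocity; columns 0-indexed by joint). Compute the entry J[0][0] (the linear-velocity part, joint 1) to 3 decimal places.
-8.743

axis z_0 = ẑ; lever o_n−o_0 = (0.2574,8.7426,3.2929)
cross product → J_v[:, 0] = (-8.7426,0.2574,0.0000)
J_ω[:, 0] = z_0
entry J[0][0] = -8.7426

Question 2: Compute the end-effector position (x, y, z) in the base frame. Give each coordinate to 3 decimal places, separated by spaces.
after link 1: o_1 = (-2.8284, -2.8284, 3.0000)
after link 2: o_2 = (-1.4142, -1.4142, 4.0000)
after link 3: o_3 = (-1.4142, 1.4142, 4.0000)
after link 4: o_4 = (0.5858, 3.4142, 6.8284)
after link 5: o_5 = (0.2574, 8.7426, 3.2929)

0.257 8.743 3.293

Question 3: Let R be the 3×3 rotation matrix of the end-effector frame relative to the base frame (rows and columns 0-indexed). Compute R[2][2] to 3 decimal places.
End-effector z-axis (col 2 of R) = (0.5000,0.5000,-0.7071)
R[2][2] = -0.7071

-0.707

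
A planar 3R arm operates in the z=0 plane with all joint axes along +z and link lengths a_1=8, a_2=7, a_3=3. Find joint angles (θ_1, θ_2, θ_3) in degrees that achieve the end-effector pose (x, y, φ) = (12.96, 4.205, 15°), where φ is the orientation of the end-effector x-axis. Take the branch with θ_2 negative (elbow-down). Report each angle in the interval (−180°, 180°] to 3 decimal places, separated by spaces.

wrist centre = target − a_3·(cos φ, sin φ) = (10.0622, 3.4285)
cos θ_2 = (113.0032−8²−7²)/(2·8·7) = 0.0000; θ_2 = -89.9983° (elbow-down)
β = atan2(3.4285,10.0622) = 18.8157°; ψ = atan2(-7.0000,8.0002) = -41.1852°
θ_1 = β − ψ = 60.0009°
θ_3 = φ − θ_1 − θ_2 = 44.9974° (wrapped to (-180°,180°])

60.001 -89.998 44.997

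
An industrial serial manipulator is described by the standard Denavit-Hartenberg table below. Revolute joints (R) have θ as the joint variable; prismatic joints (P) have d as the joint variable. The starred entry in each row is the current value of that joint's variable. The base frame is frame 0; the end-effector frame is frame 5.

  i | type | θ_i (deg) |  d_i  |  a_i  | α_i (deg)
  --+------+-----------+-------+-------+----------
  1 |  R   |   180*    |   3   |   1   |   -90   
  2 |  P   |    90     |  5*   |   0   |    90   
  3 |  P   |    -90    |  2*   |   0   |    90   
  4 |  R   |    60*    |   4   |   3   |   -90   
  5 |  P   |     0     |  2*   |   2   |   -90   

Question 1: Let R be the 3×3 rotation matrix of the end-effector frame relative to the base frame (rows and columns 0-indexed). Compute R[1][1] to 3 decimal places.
0.866

End-effector y-axis (col 1 of R) = (0.5000,0.8660,-0.0000)
R[1][1] = 0.8660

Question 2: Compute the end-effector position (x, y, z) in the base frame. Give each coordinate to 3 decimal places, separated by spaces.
-8.330 -4.232 7.000

after link 1: o_1 = (-1.0000, 0.0000, 3.0000)
after link 2: o_2 = (-1.0000, -5.0000, 3.0000)
after link 3: o_3 = (-3.0000, -5.0000, 3.0000)
after link 4: o_4 = (-5.5981, -3.5000, 7.0000)
after link 5: o_5 = (-8.3301, -4.2321, 7.0000)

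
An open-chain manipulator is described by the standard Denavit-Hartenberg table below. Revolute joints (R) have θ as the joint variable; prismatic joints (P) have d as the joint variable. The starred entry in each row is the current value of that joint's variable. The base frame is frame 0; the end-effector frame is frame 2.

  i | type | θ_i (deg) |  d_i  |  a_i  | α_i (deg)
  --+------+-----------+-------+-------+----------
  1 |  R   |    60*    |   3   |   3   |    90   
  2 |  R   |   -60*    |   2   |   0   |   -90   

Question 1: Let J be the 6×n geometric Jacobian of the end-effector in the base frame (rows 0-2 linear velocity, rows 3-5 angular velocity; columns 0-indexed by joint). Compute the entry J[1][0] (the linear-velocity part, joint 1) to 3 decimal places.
axis z_0 = ẑ; lever o_n−o_0 = (3.2321,1.5981,3.0000)
cross product → J_v[:, 0] = (-1.5981,3.2321,0.0000)
J_ω[:, 0] = z_0
entry J[1][0] = 3.2321

3.232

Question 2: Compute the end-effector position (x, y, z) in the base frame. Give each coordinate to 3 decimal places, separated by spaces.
3.232 1.598 3.000

after link 1: o_1 = (1.5000, 2.5981, 3.0000)
after link 2: o_2 = (3.2321, 1.5981, 3.0000)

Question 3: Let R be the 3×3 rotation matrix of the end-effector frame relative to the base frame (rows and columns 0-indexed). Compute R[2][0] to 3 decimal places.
End-effector x-axis (col 0 of R) = (0.2500,0.4330,-0.8660)
R[2][0] = -0.8660

-0.866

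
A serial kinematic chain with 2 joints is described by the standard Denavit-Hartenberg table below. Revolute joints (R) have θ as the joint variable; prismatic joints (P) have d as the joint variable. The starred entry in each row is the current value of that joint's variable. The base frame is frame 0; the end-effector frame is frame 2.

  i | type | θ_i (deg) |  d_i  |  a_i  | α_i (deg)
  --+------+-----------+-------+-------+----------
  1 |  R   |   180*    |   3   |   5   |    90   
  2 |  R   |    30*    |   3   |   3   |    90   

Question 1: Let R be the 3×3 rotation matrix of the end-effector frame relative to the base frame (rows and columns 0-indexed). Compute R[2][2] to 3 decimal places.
End-effector z-axis (col 2 of R) = (-0.5000,0.0000,-0.8660)
R[2][2] = -0.8660

-0.866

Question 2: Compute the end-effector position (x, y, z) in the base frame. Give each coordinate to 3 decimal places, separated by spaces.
-7.598 3.000 4.500

after link 1: o_1 = (-5.0000, 0.0000, 3.0000)
after link 2: o_2 = (-7.5981, 3.0000, 4.5000)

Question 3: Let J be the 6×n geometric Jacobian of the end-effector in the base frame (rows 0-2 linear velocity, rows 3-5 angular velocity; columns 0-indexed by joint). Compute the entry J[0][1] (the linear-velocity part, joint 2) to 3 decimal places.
axis z_1 = (0.0000,1.0000,0.0000); lever o_n−o_1 = (-2.5981,3.0000,1.5000)
cross product → J_v[:, 1] = (1.5000,-0.0000,2.5981)
J_ω[:, 1] = z_1
entry J[0][1] = 1.5000

1.500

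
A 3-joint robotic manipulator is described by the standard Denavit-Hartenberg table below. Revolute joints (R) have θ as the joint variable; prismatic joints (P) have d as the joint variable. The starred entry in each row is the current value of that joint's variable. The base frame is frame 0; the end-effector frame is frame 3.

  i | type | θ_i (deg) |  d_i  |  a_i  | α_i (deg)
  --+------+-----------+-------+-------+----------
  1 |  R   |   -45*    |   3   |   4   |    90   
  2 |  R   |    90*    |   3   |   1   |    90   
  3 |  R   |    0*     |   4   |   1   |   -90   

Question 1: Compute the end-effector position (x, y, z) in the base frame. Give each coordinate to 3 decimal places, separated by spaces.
after link 1: o_1 = (2.8284, -2.8284, 3.0000)
after link 2: o_2 = (0.7071, -4.9497, 4.0000)
after link 3: o_3 = (3.5355, -7.7782, 5.0000)

3.536 -7.778 5.000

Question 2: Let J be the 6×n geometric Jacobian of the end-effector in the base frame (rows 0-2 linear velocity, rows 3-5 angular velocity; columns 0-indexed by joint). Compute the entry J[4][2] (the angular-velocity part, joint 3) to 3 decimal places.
axis z_2 = (0.7071,-0.7071,-0.0000); lever o_n−o_2 = (2.8284,-2.8284,1.0000)
cross product → J_v[:, 2] = (-0.7071,-0.7071,0.0000)
J_ω[:, 2] = z_2
entry J[4][2] = -0.7071

-0.707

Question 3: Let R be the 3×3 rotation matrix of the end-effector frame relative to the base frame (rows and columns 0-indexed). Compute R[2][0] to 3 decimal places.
1.000

End-effector x-axis (col 0 of R) = (0.0000,0.0000,1.0000)
R[2][0] = 1.0000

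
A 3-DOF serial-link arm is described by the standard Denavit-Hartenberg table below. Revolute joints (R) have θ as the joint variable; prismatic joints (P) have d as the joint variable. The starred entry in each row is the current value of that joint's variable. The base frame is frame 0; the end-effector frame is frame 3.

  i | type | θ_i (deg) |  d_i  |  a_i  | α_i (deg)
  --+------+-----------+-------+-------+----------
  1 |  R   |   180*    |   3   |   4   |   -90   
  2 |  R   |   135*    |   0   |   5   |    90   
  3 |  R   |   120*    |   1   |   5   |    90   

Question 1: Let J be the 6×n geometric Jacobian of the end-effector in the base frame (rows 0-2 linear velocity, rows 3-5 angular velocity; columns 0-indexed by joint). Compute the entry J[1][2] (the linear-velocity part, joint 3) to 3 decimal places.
2.500

axis z_2 = (-0.7071,-0.0000,-0.7071); lever o_n−o_2 = (-2.4749,-4.3301,1.0607)
cross product → J_v[:, 2] = (-3.0619,2.5000,3.0619)
J_ω[:, 2] = z_2
entry J[1][2] = 2.5000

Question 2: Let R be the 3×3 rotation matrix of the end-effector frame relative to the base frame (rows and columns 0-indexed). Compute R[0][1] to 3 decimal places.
End-effector y-axis (col 1 of R) = (-0.7071,0.0000,-0.7071)
R[0][1] = -0.7071

-0.707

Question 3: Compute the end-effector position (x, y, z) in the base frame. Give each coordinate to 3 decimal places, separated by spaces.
-2.939 -4.330 0.525

after link 1: o_1 = (-4.0000, 0.0000, 3.0000)
after link 2: o_2 = (-0.4645, -0.0000, -0.5355)
after link 3: o_3 = (-2.9393, -4.3301, 0.5251)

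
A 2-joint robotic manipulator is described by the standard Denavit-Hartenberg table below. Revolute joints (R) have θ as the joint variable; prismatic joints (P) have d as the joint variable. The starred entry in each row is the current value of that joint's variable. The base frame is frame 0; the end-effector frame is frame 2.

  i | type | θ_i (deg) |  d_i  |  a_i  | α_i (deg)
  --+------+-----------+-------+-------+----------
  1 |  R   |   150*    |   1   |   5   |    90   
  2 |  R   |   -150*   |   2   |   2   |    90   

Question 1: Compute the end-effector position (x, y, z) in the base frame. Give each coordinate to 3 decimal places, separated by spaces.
-1.830 3.366 0.000

after link 1: o_1 = (-4.3301, 2.5000, 1.0000)
after link 2: o_2 = (-1.8301, 3.3660, 0.0000)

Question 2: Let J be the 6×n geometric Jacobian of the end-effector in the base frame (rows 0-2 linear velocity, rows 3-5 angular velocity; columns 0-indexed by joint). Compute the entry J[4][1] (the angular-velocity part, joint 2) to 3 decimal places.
axis z_1 = (0.5000,0.8660,0.0000); lever o_n−o_1 = (2.5000,0.8660,-1.0000)
cross product → J_v[:, 1] = (-0.8660,0.5000,-1.7321)
J_ω[:, 1] = z_1
entry J[4][1] = 0.8660

0.866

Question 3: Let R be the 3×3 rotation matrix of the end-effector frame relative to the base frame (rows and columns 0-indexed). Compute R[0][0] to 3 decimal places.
0.750

End-effector x-axis (col 0 of R) = (0.7500,-0.4330,-0.5000)
R[0][0] = 0.7500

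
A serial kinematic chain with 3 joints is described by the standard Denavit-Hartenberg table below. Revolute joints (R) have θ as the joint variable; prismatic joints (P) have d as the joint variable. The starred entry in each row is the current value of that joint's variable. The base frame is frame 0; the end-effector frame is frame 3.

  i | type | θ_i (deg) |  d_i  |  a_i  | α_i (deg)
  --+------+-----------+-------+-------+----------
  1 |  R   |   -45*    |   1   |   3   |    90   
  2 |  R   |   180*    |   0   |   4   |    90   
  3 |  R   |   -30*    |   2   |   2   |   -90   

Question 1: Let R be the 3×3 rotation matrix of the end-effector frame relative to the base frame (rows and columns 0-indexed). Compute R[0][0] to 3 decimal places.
End-effector x-axis (col 0 of R) = (-0.2588,0.9659,0.0000)
R[0][0] = -0.2588

-0.259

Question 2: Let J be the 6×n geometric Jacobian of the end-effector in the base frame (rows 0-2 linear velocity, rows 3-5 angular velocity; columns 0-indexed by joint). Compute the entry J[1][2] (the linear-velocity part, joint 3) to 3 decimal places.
-0.518

axis z_2 = (0.0000,-0.0000,1.0000); lever o_n−o_2 = (-0.5176,1.9319,2.0000)
cross product → J_v[:, 2] = (-1.9319,-0.5176,0.0000)
J_ω[:, 2] = z_2
entry J[1][2] = -0.5176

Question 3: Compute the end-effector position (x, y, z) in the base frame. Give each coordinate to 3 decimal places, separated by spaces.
-1.225 2.639 3.000

after link 1: o_1 = (2.1213, -2.1213, 1.0000)
after link 2: o_2 = (-0.7071, 0.7071, 1.0000)
after link 3: o_3 = (-1.2247, 2.6390, 3.0000)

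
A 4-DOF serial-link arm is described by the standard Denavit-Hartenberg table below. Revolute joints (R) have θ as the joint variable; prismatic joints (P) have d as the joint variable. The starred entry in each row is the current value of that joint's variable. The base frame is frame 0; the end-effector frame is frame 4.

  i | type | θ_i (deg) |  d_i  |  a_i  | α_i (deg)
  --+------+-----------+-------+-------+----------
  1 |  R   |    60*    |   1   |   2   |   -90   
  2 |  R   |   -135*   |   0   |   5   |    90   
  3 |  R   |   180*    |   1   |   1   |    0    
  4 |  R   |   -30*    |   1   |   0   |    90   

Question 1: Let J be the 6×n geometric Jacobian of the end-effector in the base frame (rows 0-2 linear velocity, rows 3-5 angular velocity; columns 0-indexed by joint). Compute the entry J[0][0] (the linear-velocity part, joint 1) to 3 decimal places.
axis z_0 = ẑ; lever o_n−o_0 = (-1.1213,-1.9422,2.4142)
cross product → J_v[:, 0] = (1.9422,-1.1213,0.0000)
J_ω[:, 0] = z_0
entry J[0][0] = 1.9422

1.942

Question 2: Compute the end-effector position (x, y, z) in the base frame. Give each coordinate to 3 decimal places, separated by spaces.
after link 1: o_1 = (1.0000, 1.7321, 1.0000)
after link 2: o_2 = (-0.7678, -1.3298, 4.5355)
after link 3: o_3 = (-0.7678, -1.3298, 3.1213)
after link 4: o_4 = (-1.1213, -1.9422, 2.4142)

-1.121 -1.942 2.414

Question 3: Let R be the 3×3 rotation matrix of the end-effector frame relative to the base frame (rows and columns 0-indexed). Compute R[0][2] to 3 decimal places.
End-effector z-axis (col 2 of R) = (-0.9268,0.1268,0.3536)
R[0][2] = -0.9268

-0.927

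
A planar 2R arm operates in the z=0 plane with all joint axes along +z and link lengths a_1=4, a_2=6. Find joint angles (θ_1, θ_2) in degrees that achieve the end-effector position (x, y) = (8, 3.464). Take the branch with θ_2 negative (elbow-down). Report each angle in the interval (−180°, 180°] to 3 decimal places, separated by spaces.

cos θ_2 = (75.9993−4²−6²)/(2·4·6) = 0.5000; θ_2 = -60.0010° (elbow-down)
β = atan2(3.4640,8.0000) = 23.4126°; ψ = atan2(-5.1962,6.9999) = -36.5874°
θ_1 = β − ψ = 60.0000°

60.000 -60.001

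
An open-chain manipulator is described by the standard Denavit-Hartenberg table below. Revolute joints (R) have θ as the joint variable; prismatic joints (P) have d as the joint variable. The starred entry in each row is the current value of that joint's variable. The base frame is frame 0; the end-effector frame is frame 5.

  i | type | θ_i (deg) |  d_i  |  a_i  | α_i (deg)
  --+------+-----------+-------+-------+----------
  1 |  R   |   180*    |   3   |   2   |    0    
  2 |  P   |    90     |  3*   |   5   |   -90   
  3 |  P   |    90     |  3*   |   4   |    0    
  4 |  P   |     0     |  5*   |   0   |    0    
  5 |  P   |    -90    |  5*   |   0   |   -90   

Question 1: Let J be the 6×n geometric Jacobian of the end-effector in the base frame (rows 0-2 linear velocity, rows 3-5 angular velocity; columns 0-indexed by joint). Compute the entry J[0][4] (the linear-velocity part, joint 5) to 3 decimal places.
prismatic axis z_4 = (1.0000,-0.0000,0.0000)
J_v[:, 4] = z_4; J_ω[:, 4] = (0,0,0)
entry J[0][4] = 1.0000

1.000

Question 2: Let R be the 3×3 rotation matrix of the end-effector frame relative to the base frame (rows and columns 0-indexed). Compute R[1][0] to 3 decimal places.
-1.000

End-effector x-axis (col 0 of R) = (-0.0000,-1.0000,0.0000)
R[1][0] = -1.0000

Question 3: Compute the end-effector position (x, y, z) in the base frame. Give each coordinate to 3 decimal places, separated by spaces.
after link 1: o_1 = (-2.0000, 0.0000, 3.0000)
after link 2: o_2 = (-2.0000, -5.0000, 6.0000)
after link 3: o_3 = (1.0000, -5.0000, 2.0000)
after link 4: o_4 = (6.0000, -5.0000, 2.0000)
after link 5: o_5 = (11.0000, -5.0000, 2.0000)

11.000 -5.000 2.000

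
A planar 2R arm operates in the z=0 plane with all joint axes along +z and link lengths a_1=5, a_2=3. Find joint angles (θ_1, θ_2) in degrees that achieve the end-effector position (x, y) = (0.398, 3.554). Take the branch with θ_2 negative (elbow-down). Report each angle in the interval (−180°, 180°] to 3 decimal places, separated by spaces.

119.998 -134.993

cos θ_2 = (12.7893−5²−3²)/(2·5·3) = -0.7070; θ_2 = -134.9932° (elbow-down)
β = atan2(3.5540,0.3980) = 83.6103°; ψ = atan2(-2.1216,2.8789) = -36.3876°
θ_1 = β − ψ = 119.9979°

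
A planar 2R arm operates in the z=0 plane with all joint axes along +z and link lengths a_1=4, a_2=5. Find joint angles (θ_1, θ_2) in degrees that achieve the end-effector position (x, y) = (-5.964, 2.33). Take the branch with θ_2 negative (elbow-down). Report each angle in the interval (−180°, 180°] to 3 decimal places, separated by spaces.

-149.998 -90.003

cos θ_2 = (40.9982−4²−5²)/(2·4·5) = -0.0000; θ_2 = -90.0026° (elbow-down)
β = atan2(2.3300,-5.9640) = 158.6605°; ψ = atan2(-5.0000,3.9998) = -51.3418°
θ_1 = β − ψ = 210.0023°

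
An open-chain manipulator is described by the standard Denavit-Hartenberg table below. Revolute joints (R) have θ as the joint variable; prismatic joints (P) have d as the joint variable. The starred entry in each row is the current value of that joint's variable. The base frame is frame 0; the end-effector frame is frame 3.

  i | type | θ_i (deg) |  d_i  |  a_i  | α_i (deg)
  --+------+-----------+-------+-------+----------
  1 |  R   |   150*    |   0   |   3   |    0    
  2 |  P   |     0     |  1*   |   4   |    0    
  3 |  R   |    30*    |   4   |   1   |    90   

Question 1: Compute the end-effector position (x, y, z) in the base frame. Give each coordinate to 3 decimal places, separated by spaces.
-7.062 3.500 5.000

after link 1: o_1 = (-2.5981, 1.5000, 0.0000)
after link 2: o_2 = (-6.0622, 3.5000, 1.0000)
after link 3: o_3 = (-7.0622, 3.5000, 5.0000)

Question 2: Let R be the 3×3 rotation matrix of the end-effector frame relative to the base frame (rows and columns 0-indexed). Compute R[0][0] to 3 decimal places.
End-effector x-axis (col 0 of R) = (-1.0000,0.0000,0.0000)
R[0][0] = -1.0000

-1.000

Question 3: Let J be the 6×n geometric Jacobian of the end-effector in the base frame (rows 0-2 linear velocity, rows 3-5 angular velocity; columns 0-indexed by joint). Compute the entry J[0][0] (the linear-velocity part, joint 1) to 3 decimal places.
-3.500

axis z_0 = ẑ; lever o_n−o_0 = (-7.0622,3.5000,5.0000)
cross product → J_v[:, 0] = (-3.5000,-7.0622,0.0000)
J_ω[:, 0] = z_0
entry J[0][0] = -3.5000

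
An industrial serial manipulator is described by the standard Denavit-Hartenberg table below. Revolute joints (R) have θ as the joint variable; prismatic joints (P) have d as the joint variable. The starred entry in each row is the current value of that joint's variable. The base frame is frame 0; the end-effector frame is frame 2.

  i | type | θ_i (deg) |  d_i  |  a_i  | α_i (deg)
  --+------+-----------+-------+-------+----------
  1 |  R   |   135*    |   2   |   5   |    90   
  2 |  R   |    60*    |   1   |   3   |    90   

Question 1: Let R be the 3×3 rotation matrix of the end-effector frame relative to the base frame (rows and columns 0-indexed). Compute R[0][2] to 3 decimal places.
-0.612

End-effector z-axis (col 2 of R) = (-0.6124,0.6124,-0.5000)
R[0][2] = -0.6124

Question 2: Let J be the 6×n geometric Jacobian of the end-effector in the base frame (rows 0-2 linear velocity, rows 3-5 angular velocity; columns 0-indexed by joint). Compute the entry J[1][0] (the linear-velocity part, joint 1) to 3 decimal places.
axis z_0 = ẑ; lever o_n−o_0 = (-3.8891,5.3033,4.5981)
cross product → J_v[:, 0] = (-5.3033,-3.8891,0.0000)
J_ω[:, 0] = z_0
entry J[1][0] = -3.8891

-3.889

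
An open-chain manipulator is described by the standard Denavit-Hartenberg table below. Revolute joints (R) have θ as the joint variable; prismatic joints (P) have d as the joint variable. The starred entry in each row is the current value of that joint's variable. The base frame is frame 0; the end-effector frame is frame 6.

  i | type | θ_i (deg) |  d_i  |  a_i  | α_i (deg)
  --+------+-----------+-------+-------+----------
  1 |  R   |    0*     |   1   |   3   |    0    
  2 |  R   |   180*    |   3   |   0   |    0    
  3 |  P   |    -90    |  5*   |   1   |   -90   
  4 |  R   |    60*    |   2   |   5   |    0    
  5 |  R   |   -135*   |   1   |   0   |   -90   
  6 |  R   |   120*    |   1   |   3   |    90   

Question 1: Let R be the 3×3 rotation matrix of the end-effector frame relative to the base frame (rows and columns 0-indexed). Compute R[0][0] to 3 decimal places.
0.866

End-effector x-axis (col 0 of R) = (0.8660,-0.1294,-0.4830)
R[0][0] = 0.8660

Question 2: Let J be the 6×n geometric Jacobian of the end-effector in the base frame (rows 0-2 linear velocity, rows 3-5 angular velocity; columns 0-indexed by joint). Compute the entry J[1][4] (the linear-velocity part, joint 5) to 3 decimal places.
-1.708

axis z_4 = (-1.0000,0.0000,0.0000); lever o_n−o_4 = (1.5981,0.5777,-1.7077)
cross product → J_v[:, 4] = (-0.0000,-1.7077,-0.5777)
J_ω[:, 4] = z_4
entry J[1][4] = -1.7077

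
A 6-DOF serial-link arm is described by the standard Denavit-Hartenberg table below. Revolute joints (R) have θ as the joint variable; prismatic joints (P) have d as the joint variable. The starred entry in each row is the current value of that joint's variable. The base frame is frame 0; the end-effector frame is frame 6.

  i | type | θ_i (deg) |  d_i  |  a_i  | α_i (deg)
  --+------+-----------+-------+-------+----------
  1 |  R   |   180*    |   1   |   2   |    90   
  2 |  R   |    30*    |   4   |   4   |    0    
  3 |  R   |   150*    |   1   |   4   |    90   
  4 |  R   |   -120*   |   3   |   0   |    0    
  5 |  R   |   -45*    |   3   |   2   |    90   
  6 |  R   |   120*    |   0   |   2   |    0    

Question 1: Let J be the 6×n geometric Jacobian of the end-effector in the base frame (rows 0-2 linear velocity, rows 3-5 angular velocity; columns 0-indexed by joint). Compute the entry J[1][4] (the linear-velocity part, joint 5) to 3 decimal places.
axis z_4 = (0.0000,0.0000,1.0000); lever o_n−o_4 = (-0.9659,-0.2588,4.7321)
cross product → J_v[:, 4] = (0.2588,-0.9659,0.0000)
J_ω[:, 4] = z_4
entry J[1][4] = -0.9659

-0.966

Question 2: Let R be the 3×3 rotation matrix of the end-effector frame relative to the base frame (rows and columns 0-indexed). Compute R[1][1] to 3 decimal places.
End-effector y-axis (col 1 of R) = (0.8365,0.2241,-0.5000)
R[1][1] = 0.2241

0.224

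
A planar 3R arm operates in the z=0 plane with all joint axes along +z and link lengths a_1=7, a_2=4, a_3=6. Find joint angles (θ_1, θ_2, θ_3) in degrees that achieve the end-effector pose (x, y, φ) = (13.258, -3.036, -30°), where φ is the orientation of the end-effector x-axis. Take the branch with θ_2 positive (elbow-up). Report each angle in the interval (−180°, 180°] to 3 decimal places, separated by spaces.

-30.002 90.005 -90.003

wrist centre = target − a_3·(cos φ, sin φ) = (8.0618, -0.0360)
cos θ_2 = (64.9947−7²−4²)/(2·7·4) = -0.0001; θ_2 = 90.0054° (elbow-up)
β = atan2(-0.0360,8.0618) = -0.2559°; ψ = atan2(4.0000,6.9996) = 29.7462°
θ_1 = β − ψ = -30.0021°
θ_3 = φ − θ_1 − θ_2 = -90.0034° (wrapped to (-180°,180°])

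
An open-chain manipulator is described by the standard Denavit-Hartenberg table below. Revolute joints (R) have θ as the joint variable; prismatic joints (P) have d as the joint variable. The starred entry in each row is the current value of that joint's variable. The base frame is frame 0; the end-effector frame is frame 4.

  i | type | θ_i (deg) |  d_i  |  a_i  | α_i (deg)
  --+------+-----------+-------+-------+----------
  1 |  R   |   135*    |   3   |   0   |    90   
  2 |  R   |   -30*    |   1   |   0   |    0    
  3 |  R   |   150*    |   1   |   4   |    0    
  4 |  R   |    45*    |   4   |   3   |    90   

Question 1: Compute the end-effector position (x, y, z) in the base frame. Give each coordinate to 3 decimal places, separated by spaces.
7.706 0.779 7.241

after link 1: o_1 = (0.0000, 0.0000, 3.0000)
after link 2: o_2 = (0.7071, 0.7071, 3.0000)
after link 3: o_3 = (2.8284, -0.0000, 6.4641)
after link 4: o_4 = (7.7059, 0.7794, 7.2406)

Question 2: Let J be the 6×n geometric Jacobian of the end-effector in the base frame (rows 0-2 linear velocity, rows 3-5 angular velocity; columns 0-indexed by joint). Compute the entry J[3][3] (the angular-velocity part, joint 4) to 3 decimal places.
0.707

axis z_3 = (0.7071,0.7071,0.0000); lever o_n−o_3 = (4.8775,0.7794,0.7765)
cross product → J_v[:, 3] = (0.5490,-0.5490,-2.8978)
J_ω[:, 3] = z_3
entry J[3][3] = 0.7071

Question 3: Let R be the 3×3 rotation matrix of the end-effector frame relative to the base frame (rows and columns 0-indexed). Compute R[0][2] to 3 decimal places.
End-effector z-axis (col 2 of R) = (-0.1830,0.1830,0.9659)
R[0][2] = -0.1830

-0.183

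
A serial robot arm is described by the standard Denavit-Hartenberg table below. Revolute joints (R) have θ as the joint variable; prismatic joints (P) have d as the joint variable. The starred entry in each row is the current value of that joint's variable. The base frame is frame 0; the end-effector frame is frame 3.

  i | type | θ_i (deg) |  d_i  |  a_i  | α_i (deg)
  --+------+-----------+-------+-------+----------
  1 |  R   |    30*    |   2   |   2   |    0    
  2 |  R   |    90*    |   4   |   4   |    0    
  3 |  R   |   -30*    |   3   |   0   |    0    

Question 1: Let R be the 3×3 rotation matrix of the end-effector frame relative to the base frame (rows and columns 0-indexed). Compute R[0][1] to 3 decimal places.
End-effector y-axis (col 1 of R) = (-1.0000,0.0000,0.0000)
R[0][1] = -1.0000

-1.000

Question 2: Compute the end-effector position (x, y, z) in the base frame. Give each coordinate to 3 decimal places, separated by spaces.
-0.268 4.464 9.000

after link 1: o_1 = (1.7321, 1.0000, 2.0000)
after link 2: o_2 = (-0.2679, 4.4641, 6.0000)
after link 3: o_3 = (-0.2679, 4.4641, 9.0000)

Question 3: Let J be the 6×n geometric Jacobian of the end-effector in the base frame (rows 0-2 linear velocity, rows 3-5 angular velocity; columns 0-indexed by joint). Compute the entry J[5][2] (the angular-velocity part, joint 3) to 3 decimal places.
axis z_2 = (0.0000,0.0000,1.0000); lever o_n−o_2 = (0.0000,0.0000,3.0000)
cross product → J_v[:, 2] = (0.0000,0.0000,0.0000)
J_ω[:, 2] = z_2
entry J[5][2] = 1.0000

1.000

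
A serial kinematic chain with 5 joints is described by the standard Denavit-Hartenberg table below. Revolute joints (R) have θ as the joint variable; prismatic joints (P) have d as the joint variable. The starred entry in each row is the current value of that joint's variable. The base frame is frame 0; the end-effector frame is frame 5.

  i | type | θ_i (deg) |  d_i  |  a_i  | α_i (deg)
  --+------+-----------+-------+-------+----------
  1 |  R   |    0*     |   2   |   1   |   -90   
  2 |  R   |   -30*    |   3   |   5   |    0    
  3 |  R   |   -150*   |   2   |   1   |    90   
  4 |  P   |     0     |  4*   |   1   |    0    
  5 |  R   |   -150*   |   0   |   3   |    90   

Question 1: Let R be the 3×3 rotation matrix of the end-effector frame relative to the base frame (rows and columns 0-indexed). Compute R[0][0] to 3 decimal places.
End-effector x-axis (col 0 of R) = (0.8660,-0.5000,-0.0000)
R[0][0] = 0.8660

0.866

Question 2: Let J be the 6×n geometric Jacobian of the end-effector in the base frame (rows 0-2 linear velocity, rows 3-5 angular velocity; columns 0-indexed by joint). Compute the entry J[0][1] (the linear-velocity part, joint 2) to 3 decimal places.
-1.500

axis z_1 = (0.0000,1.0000,0.0000); lever o_n−o_1 = (4.9282,3.5000,-1.5000)
cross product → J_v[:, 1] = (-1.5000,0.0000,-4.9282)
J_ω[:, 1] = z_1
entry J[0][1] = -1.5000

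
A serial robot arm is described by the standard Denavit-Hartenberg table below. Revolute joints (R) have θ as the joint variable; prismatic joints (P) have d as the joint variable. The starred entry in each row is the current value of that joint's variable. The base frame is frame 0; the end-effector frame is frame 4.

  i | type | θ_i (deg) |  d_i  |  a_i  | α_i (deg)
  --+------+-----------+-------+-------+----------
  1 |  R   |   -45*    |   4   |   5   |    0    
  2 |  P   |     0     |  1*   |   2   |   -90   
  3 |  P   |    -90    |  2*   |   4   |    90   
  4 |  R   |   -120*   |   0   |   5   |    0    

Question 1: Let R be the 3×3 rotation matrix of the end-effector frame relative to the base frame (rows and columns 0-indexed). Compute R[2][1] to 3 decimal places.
End-effector y-axis (col 1 of R) = (-0.3536,-0.3536,0.8660)
R[2][1] = 0.8660

0.866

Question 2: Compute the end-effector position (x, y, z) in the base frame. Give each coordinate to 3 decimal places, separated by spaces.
3.302 -6.597 6.500

after link 1: o_1 = (3.5355, -3.5355, 4.0000)
after link 2: o_2 = (4.9497, -4.9497, 5.0000)
after link 3: o_3 = (6.3640, -3.5355, 9.0000)
after link 4: o_4 = (3.3021, -6.5974, 6.5000)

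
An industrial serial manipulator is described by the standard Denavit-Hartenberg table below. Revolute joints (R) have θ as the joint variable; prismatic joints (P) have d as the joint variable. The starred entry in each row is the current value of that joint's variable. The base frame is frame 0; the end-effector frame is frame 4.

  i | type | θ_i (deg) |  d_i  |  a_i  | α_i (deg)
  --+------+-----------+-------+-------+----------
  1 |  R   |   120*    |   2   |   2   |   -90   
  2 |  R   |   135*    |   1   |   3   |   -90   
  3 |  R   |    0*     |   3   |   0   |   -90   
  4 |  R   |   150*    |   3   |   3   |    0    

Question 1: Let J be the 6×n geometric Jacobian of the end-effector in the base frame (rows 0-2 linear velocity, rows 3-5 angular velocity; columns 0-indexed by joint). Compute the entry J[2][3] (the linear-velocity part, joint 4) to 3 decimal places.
2.898

axis z_3 = (0.8660,0.5000,0.0000); lever o_n−o_3 = (1.1492,4.0095,0.7765)
cross product → J_v[:, 3] = (0.3882,-0.6724,2.8978)
J_ω[:, 3] = z_3
entry J[2][3] = 2.8978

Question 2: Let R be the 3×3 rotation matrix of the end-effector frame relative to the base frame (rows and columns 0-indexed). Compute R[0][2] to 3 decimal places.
0.866

End-effector z-axis (col 2 of R) = (0.8660,0.5000,0.0000)
R[0][2] = 0.8660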